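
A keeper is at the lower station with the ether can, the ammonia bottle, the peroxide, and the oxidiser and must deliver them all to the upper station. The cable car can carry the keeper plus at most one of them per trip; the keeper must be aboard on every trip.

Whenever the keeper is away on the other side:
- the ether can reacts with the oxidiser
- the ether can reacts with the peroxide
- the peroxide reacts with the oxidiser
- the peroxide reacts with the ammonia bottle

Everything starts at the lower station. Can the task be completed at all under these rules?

Whatever the first load, the items left behind include a forbidden pair without the keeper. No opening move is safe, so no plan exists.

No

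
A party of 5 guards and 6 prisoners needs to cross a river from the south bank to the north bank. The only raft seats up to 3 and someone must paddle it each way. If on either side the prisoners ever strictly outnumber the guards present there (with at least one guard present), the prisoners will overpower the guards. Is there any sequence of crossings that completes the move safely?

The prisoners already outnumber the guards at the south bank before anyone moves, so the starting position itself is disallowed.

No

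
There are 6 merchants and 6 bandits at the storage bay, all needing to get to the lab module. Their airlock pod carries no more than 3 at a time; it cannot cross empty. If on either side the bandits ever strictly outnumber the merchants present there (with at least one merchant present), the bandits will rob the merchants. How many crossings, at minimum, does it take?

Following every safe sequence of crossings from the start, the most of the 12 that can be at the lab module as the airlock pod arrives there on crossings 1, 3, 5 is 3, 5, 6 respectively; the best ever achieved is 6 of 12.
From crossing 7 on, no configuration arises that was not already reachable earlier: only 17 distinct safe configurations (who is on which side, and where the airlock pod is) can ever be reached, none of them has everyone across, and every continuation just revisits them. They are: 0 merchants + 0 bandits across (airlock pod back at the start); 0 merchants + 1 bandit across (airlock pod there); 0 merchants + 1 bandit across (airlock pod back at the start); 0 merchants + 2 bandits across (airlock pod there); 0 merchants + 2 bandits across (airlock pod back at the start); 0 merchants + 3 bandits across (airlock pod there); 0 merchants + 3 bandits across (airlock pod back at the start); 0 merchants + 4 bandits across (airlock pod there); 0 merchants + 4 bandits across (airlock pod back at the start); 0 merchants + 5 bandits across (airlock pod there); 0 merchants + 5 bandits across (airlock pod back at the start); 0 merchants + 6 bandits across (airlock pod there); 1 merchant + 1 bandit across (airlock pod there); 1 merchant + 1 bandit across (airlock pod back at the start); 2 merchants + 2 bandits across (airlock pod there); 2 merchants + 2 bandits across (airlock pod back at the start); 3 merchants + 3 bandits across (airlock pod there). So no valid plan exists.

impossible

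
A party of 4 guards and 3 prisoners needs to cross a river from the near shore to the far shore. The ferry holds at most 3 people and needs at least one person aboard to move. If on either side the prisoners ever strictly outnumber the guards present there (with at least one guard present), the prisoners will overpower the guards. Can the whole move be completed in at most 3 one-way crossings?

Counting alone: each trip to the far shore takes at most 3 across and each return brings at least 1 back, so after t trips out (and t−1 returns) at most 3t − (t−1) of the 7 are across; that first reaches 7 at t = 3, so at least 5 crossings are needed.
Since 3 < 5, 3 crossings cannot be enough. (The shortest complete plan in fact takes 5:)
1. 3 prisoners → the far shore.  (the near shore: 4G 0P; the far shore: 0G 3P)
2. 1 prisoner ← the near shore.  (the near shore: 4G 1P; the far shore: 0G 2P)
3. 3 guards → the far shore.  (the near shore: 1G 1P; the far shore: 3G 2P)
4. 1 guard ← the near shore.  (the near shore: 2G 1P; the far shore: 2G 2P)
5. 2 guards and 1 prisoner → the far shore.  (the near shore: 0G 0P; the far shore: 4G 3P)

No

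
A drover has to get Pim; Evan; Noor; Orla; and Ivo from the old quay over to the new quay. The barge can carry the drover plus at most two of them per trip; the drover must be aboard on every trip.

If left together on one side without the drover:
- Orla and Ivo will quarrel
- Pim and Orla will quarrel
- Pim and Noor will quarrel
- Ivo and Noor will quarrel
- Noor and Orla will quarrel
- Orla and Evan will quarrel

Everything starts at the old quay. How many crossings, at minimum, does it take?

Counting alone: the drover can take at most 2 across per trip to the new quay, so moving all 5 needs at least 3 loaded trips out, with a return between consecutive ones — at least 5 crossings.
The safety rule pushes this higher. Following every safe sequence of crossings, the most of the 5 that can be at the new quay as the barge arrives there on crossing 5 is 4 — never all 5.
So no plan with fewer than 7 crossings exists, and this one achieves 7:
1. Drover goes to the new quay with Noor and Orla.
2. Drover goes back to the old quay with Noor.
3. Drover goes to the new quay with Ivo and Pim.
4. Drover goes back to the old quay with Orla.
5. Drover goes to the new quay with Evan and Noor.
6. Drover goes back to the old quay with Noor.
7. Drover goes to the new quay with Noor and Orla.

7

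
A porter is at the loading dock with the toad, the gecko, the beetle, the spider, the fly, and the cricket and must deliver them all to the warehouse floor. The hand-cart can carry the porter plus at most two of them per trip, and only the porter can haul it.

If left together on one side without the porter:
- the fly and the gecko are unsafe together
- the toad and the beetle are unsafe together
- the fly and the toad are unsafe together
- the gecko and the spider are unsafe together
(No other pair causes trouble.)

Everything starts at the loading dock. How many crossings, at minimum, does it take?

7

Counting alone: the porter can take at most 2 across per trip to the warehouse floor, so moving all 6 needs at least 3 loaded trips out, with a return between consecutive ones — at least 5 crossings.
The safety rule pushes this higher. Following every safe sequence of crossings, the most of the 6 that can be at the warehouse floor as the hand-cart arrives there on crossing 5 is 5 — never all 6.
So no plan with fewer than 7 crossings exists, and this one achieves 7:
1. Porter goes to the warehouse floor with the gecko and the toad.  [the loading dock: the beetle, the cricket, the fly, the spider | the warehouse floor: the gecko, the toad]
2. Porter goes back to the loading dock alone.  [the loading dock: the beetle, the cricket, the fly, the spider | the warehouse floor: the gecko, the toad]
3. Porter goes to the warehouse floor with the beetle and the spider.  [the loading dock: the cricket, the fly | the warehouse floor: the beetle, the gecko, the spider, the toad]
4. Porter goes back to the loading dock with the gecko and the toad.  [the loading dock: the cricket, the fly, the gecko, the toad | the warehouse floor: the beetle, the spider]
5. Porter goes to the warehouse floor with the cricket and the fly.  [the loading dock: the gecko, the toad | the warehouse floor: the beetle, the cricket, the fly, the spider]
6. Porter goes back to the loading dock alone.  [the loading dock: the gecko, the toad | the warehouse floor: the beetle, the cricket, the fly, the spider]
7. Porter goes to the warehouse floor with the gecko and the toad.  [the loading dock: — | the warehouse floor: the beetle, the cricket, the fly, the gecko, the spider, the toad]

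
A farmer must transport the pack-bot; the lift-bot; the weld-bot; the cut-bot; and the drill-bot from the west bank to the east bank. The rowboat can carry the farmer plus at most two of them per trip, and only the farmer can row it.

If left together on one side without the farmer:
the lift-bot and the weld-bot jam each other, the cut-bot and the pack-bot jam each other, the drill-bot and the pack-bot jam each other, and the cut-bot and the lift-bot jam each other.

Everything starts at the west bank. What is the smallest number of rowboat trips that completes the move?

Counting alone: the farmer can take at most 2 across per trip to the east bank, so moving all 5 needs at least 3 loaded trips out, with a return between consecutive ones — at least 5 crossings.
The safety rule pushes this higher. Following every safe sequence of crossings, the most of the 5 that can be at the east bank as the rowboat arrives there on crossing 5 is 4 — never all 5.
So no plan with fewer than 7 crossings exists, and this one achieves 7:
1. Farmer goes to the east bank with the lift-bot and the pack-bot.
2. Farmer goes back to the west bank alone.
3. Farmer goes to the east bank with the weld-bot.
4. Farmer goes back to the west bank with the lift-bot.
5. Farmer goes to the east bank with the cut-bot and the drill-bot.
6. Farmer goes back to the west bank with the pack-bot.
7. Farmer goes to the east bank with the lift-bot and the pack-bot.

7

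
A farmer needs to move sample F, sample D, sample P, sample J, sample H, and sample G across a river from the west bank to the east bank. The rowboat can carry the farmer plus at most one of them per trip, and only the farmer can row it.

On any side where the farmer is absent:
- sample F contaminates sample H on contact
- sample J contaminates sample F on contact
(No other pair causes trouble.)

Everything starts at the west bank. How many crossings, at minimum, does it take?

Counting alone: the farmer can take at most 1 across per trip to the east bank, so moving all 6 needs at least 6 loaded trips out, with a return between consecutive ones — at least 11 crossings.
The safety rule pushes this higher. Following every safe sequence of crossings, the most of the 6 that can be at the east bank as the rowboat arrives there on crossing 11 is 5 — never all 6.
So no plan with fewer than 13 crossings exists, and this one achieves 13:
1. Farmer goes to the east bank with sample F.
2. Farmer goes back to the west bank alone.
3. Farmer goes to the east bank with sample D.
4. Farmer goes back to the west bank alone.
5. Farmer goes to the east bank with sample P.
6. Farmer goes back to the west bank alone.
7. Farmer goes to the east bank with sample J.
8. Farmer goes back to the west bank with sample F.
9. Farmer goes to the east bank with sample H.
10. Farmer goes back to the west bank alone.
11. Farmer goes to the east bank with sample G.
12. Farmer goes back to the west bank alone.
13. Farmer goes to the east bank with sample F.

13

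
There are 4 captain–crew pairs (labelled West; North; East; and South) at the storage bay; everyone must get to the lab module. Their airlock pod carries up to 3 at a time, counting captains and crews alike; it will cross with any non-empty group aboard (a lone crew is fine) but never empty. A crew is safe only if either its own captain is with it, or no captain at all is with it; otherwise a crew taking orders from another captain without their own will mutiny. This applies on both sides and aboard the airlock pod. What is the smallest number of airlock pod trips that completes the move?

9

Counting alone: each trip to the lab module takes at most 3 across and each return brings at least 1 back, so after t trips out (and t−1 returns) at most 3t − (t−1) of the 8 are across; that first reaches 8 at t = 4, so at least 7 crossings are needed.
The safety rule pushes this higher. Following every safe sequence of crossings, the most of the 8 that can be at the lab module as the airlock pod arrives there on crossing 7 is 7 — never all 8.
So no plan with fewer than 9 crossings exists, and this one achieves 9:
1. captain West and crew West cross → the lab module.
2. captain West crosses ← the storage bay.
3. captain North, captain West, and crew North cross → the lab module.
4. captain West and crew West cross ← the storage bay.
5. captain East, captain South, and captain West cross → the lab module.
6. crew North crosses ← the storage bay.
7. crew North and crew West cross → the lab module.
8. crew West crosses ← the storage bay.
9. crew East, crew South, and crew West cross → the lab module.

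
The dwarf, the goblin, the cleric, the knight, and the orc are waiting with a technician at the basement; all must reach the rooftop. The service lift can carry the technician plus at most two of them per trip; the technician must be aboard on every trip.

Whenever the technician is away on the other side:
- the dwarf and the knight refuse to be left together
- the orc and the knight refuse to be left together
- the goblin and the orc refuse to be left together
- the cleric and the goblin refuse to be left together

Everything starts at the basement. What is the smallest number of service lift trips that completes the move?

Counting alone: the technician can take at most 2 across per trip to the rooftop, so moving all 5 needs at least 3 loaded trips out, with a return between consecutive ones — at least 5 crossings.
The safety rule pushes this higher. Following every safe sequence of crossings, the most of the 5 that can be at the rooftop as the service lift arrives there on crossing 5 is 4 — never all 5.
So no plan with fewer than 7 crossings exists, and this one achieves 7:
1. Technician goes to the rooftop with the goblin and the knight.
2. Technician goes back to the basement alone.
3. Technician goes to the rooftop with the dwarf.
4. Technician goes back to the basement with the knight.
5. Technician goes to the rooftop with the cleric and the orc.
6. Technician goes back to the basement with the goblin.
7. Technician goes to the rooftop with the goblin and the knight.

7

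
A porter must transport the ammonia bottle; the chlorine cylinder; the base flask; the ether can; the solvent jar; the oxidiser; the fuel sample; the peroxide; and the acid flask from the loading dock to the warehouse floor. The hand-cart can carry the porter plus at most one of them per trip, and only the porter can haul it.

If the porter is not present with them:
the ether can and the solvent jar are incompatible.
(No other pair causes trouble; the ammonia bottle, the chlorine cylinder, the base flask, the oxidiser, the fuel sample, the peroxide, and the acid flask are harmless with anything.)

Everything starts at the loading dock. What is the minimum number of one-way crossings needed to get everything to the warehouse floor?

17

Counting alone: the porter can take at most 1 across per trip to the warehouse floor, so moving all 9 needs at least 9 loaded trips out, with a return between consecutive ones — at least 17 crossings.
The plan below uses exactly 17 crossings, so it is optimal:
1. Porter goes to the warehouse floor with the ether can.  [the loading dock: the acid flask, the ammonia bottle, the base flask, the chlorine cylinder, the fuel sample, the oxidiser, the peroxide, the solvent jar | the warehouse floor: the ether can]
2. Porter goes back to the loading dock alone.  [the loading dock: the acid flask, the ammonia bottle, the base flask, the chlorine cylinder, the fuel sample, the oxidiser, the peroxide, the solvent jar | the warehouse floor: the ether can]
3. Porter goes to the warehouse floor with the ammonia bottle.  [the loading dock: the acid flask, the base flask, the chlorine cylinder, the fuel sample, the oxidiser, the peroxide, the solvent jar | the warehouse floor: the ammonia bottle, the ether can]
4. Porter goes back to the loading dock alone.  [the loading dock: the acid flask, the base flask, the chlorine cylinder, the fuel sample, the oxidiser, the peroxide, the solvent jar | the warehouse floor: the ammonia bottle, the ether can]
5. Porter goes to the warehouse floor with the chlorine cylinder.  [the loading dock: the acid flask, the base flask, the fuel sample, the oxidiser, the peroxide, the solvent jar | the warehouse floor: the ammonia bottle, the chlorine cylinder, the ether can]
6. Porter goes back to the loading dock alone.  [the loading dock: the acid flask, the base flask, the fuel sample, the oxidiser, the peroxide, the solvent jar | the warehouse floor: the ammonia bottle, the chlorine cylinder, the ether can]
7. Porter goes to the warehouse floor with the base flask.  [the loading dock: the acid flask, the fuel sample, the oxidiser, the peroxide, the solvent jar | the warehouse floor: the ammonia bottle, the base flask, the chlorine cylinder, the ether can]
8. Porter goes back to the loading dock alone.  [the loading dock: the acid flask, the fuel sample, the oxidiser, the peroxide, the solvent jar | the warehouse floor: the ammonia bottle, the base flask, the chlorine cylinder, the ether can]
9. Porter goes to the warehouse floor with the oxidiser.  [the loading dock: the acid flask, the fuel sample, the peroxide, the solvent jar | the warehouse floor: the ammonia bottle, the base flask, the chlorine cylinder, the ether can, the oxidiser]
10. Porter goes back to the loading dock alone.  [the loading dock: the acid flask, the fuel sample, the peroxide, the solvent jar | the warehouse floor: the ammonia bottle, the base flask, the chlorine cylinder, the ether can, the oxidiser]
11. Porter goes to the warehouse floor with the fuel sample.  [the loading dock: the acid flask, the peroxide, the solvent jar | the warehouse floor: the ammonia bottle, the base flask, the chlorine cylinder, the ether can, the fuel sample, the oxidiser]
12. Porter goes back to the loading dock alone.  [the loading dock: the acid flask, the peroxide, the solvent jar | the warehouse floor: the ammonia bottle, the base flask, the chlorine cylinder, the ether can, the fuel sample, the oxidiser]
13. Porter goes to the warehouse floor with the peroxide.  [the loading dock: the acid flask, the solvent jar | the warehouse floor: the ammonia bottle, the base flask, the chlorine cylinder, the ether can, the fuel sample, the oxidiser, the peroxide]
14. Porter goes back to the loading dock alone.  [the loading dock: the acid flask, the solvent jar | the warehouse floor: the ammonia bottle, the base flask, the chlorine cylinder, the ether can, the fuel sample, the oxidiser, the peroxide]
15. Porter goes to the warehouse floor with the acid flask.  [the loading dock: the solvent jar | the warehouse floor: the acid flask, the ammonia bottle, the base flask, the chlorine cylinder, the ether can, the fuel sample, the oxidiser, the peroxide]
16. Porter goes back to the loading dock alone.  [the loading dock: the solvent jar | the warehouse floor: the acid flask, the ammonia bottle, the base flask, the chlorine cylinder, the ether can, the fuel sample, the oxidiser, the peroxide]
17. Porter goes to the warehouse floor with the solvent jar.  [the loading dock: — | the warehouse floor: the acid flask, the ammonia bottle, the base flask, the chlorine cylinder, the ether can, the fuel sample, the oxidiser, the peroxide, the solvent jar]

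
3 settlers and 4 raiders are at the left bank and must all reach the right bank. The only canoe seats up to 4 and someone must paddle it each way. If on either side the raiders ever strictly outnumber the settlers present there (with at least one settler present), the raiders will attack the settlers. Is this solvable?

No

The raiders already outnumber the settlers at the left bank before anyone moves, so the starting position itself is disallowed.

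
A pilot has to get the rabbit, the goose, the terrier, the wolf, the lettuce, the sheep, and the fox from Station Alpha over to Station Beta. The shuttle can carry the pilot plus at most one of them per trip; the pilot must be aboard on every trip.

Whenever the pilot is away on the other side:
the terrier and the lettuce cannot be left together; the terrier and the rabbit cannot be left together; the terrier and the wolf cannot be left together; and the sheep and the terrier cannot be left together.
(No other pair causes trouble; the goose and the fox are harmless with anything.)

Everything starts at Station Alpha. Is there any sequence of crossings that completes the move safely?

Following every safe sequence of crossings from the start, the most of the 7 that can be at Station Beta as the shuttle arrives there on crossings 1, 3, 5, 7 is 1, 2, 3, 4 respectively; the best ever achieved is 4 of 7.
From crossing 9 on, no configuration arises that was not already reachable earlier: only 44 distinct safe configurations (who is on which side, and where the shuttle is) can ever be reached, none of them has everyone across, and every continuation just revisits them. So no valid plan exists.

No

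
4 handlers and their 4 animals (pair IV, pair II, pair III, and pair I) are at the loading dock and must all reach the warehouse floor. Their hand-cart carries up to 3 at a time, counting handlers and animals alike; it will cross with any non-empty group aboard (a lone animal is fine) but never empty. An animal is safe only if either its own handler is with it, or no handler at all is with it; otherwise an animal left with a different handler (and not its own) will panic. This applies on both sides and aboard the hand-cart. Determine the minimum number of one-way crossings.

Counting alone: each trip to the warehouse floor takes at most 3 across and each return brings at least 1 back, so after t trips out (and t−1 returns) at most 3t − (t−1) of the 8 are across; that first reaches 8 at t = 4, so at least 7 crossings are needed.
The safety rule pushes this higher. Following every safe sequence of crossings, the most of the 8 that can be at the warehouse floor as the hand-cart arrives there on crossing 7 is 7 — never all 8.
So no plan with fewer than 9 crossings exists, and this one achieves 9:
1. animal IV and handler IV cross → the warehouse floor.
2. handler IV crosses ← the loading dock.
3. animal II, handler II, and handler IV cross → the warehouse floor.
4. animal IV and handler IV cross ← the loading dock.
5. handler I, handler III, and handler IV cross → the warehouse floor.
6. animal II crosses ← the loading dock.
7. animal II and animal IV cross → the warehouse floor.
8. animal IV crosses ← the loading dock.
9. animal I, animal III, and animal IV cross → the warehouse floor.

9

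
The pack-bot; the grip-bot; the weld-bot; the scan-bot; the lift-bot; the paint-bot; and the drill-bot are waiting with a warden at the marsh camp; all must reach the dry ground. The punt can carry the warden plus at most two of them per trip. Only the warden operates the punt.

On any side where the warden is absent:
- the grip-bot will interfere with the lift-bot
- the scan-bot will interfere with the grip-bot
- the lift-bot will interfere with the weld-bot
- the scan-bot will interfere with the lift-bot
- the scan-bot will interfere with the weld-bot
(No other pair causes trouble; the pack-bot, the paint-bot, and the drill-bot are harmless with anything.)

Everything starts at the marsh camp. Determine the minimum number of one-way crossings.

11

Counting alone: the warden can take at most 2 across per trip to the dry ground, so moving all 7 needs at least 4 loaded trips out, with a return between consecutive ones — at least 7 crossings.
The safety rule pushes this higher. Following every safe sequence of crossings, the most of the 7 that can be at the dry ground as the punt arrives there on crossings 7, 9 is 5, 6 respectively — never all 7.
So no plan with fewer than 11 crossings exists, and this one achieves 11:
1. Warden goes to the dry ground with the lift-bot and the scan-bot.  [the marsh camp: the drill-bot, the grip-bot, the pack-bot, the paint-bot, the weld-bot | the dry ground: the lift-bot, the scan-bot]
2. Warden goes back to the marsh camp with the scan-bot.  [the marsh camp: the drill-bot, the grip-bot, the pack-bot, the paint-bot, the scan-bot, the weld-bot | the dry ground: the lift-bot]
3. Warden goes to the dry ground with the pack-bot and the scan-bot.  [the marsh camp: the drill-bot, the grip-bot, the paint-bot, the weld-bot | the dry ground: the lift-bot, the pack-bot, the scan-bot]
4. Warden goes back to the marsh camp with the scan-bot.  [the marsh camp: the drill-bot, the grip-bot, the paint-bot, the scan-bot, the weld-bot | the dry ground: the lift-bot, the pack-bot]
5. Warden goes to the dry ground with the grip-bot and the weld-bot.  [the marsh camp: the drill-bot, the paint-bot, the scan-bot | the dry ground: the grip-bot, the lift-bot, the pack-bot, the weld-bot]
6. Warden goes back to the marsh camp with the lift-bot.  [the marsh camp: the drill-bot, the lift-bot, the paint-bot, the scan-bot | the dry ground: the grip-bot, the pack-bot, the weld-bot]
7. Warden goes to the dry ground with the paint-bot and the scan-bot.  [the marsh camp: the drill-bot, the lift-bot | the dry ground: the grip-bot, the pack-bot, the paint-bot, the scan-bot, the weld-bot]
8. Warden goes back to the marsh camp with the scan-bot.  [the marsh camp: the drill-bot, the lift-bot, the scan-bot | the dry ground: the grip-bot, the pack-bot, the paint-bot, the weld-bot]
9. Warden goes to the dry ground with the drill-bot and the scan-bot.  [the marsh camp: the lift-bot | the dry ground: the drill-bot, the grip-bot, the pack-bot, the paint-bot, the scan-bot, the weld-bot]
10. Warden goes back to the marsh camp with the scan-bot.  [the marsh camp: the lift-bot, the scan-bot | the dry ground: the drill-bot, the grip-bot, the pack-bot, the paint-bot, the weld-bot]
11. Warden goes to the dry ground with the lift-bot and the scan-bot.  [the marsh camp: — | the dry ground: the drill-bot, the grip-bot, the lift-bot, the pack-bot, the paint-bot, the scan-bot, the weld-bot]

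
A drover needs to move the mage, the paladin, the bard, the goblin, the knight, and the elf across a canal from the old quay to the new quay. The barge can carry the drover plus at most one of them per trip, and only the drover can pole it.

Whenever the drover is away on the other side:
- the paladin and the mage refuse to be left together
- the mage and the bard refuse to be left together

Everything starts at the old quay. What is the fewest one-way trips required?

Counting alone: the drover can take at most 1 across per trip to the new quay, so moving all 6 needs at least 6 loaded trips out, with a return between consecutive ones — at least 11 crossings.
The safety rule pushes this higher. Following every safe sequence of crossings, the most of the 6 that can be at the new quay as the barge arrives there on crossing 11 is 5 — never all 6.
So no plan with fewer than 13 crossings exists, and this one achieves 13:
1. Drover goes to the new quay with the mage.
2. Drover goes back to the old quay alone.
3. Drover goes to the new quay with the paladin.
4. Drover goes back to the old quay with the mage.
5. Drover goes to the new quay with the bard.
6. Drover goes back to the old quay alone.
7. Drover goes to the new quay with the goblin.
8. Drover goes back to the old quay alone.
9. Drover goes to the new quay with the knight.
10. Drover goes back to the old quay alone.
11. Drover goes to the new quay with the elf.
12. Drover goes back to the old quay alone.
13. Drover goes to the new quay with the mage.

13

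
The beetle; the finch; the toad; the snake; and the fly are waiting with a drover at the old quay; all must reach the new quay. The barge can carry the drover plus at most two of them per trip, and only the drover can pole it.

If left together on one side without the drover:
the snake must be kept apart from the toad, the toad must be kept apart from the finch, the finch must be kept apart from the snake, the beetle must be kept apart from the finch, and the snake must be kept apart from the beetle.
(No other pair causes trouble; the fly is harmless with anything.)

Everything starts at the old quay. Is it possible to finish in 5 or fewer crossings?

No

Counting alone: the drover can take at most 2 across per trip to the new quay, so moving all 5 needs at least 3 loaded trips out, with a return between consecutive ones — at least 5 crossings.
The safety rule pushes this higher. Following every safe sequence of crossings, the most of the 5 that can be at the new quay as the barge arrives there on crossing 5 is 4 — never all 5.
So the move cannot be finished within 5 crossings. (The shortest complete plan takes 7:)
1. Drover goes to the new quay with the finch and the snake.
2. Drover goes back to the old quay with the finch.
3. Drover goes to the new quay with the beetle and the toad.
4. Drover goes back to the old quay with the snake.
5. Drover goes to the new quay with the finch and the fly.
6. Drover goes back to the old quay with the finch.
7. Drover goes to the new quay with the finch and the snake.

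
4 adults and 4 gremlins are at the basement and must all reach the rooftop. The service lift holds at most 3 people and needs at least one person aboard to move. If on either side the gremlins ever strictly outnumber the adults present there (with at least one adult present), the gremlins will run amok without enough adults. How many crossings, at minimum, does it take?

9

Counting alone: each trip to the rooftop takes at most 3 across and each return brings at least 1 back, so after t trips out (and t−1 returns) at most 3t − (t−1) of the 8 are across; that first reaches 8 at t = 4, so at least 7 crossings are needed.
The safety rule pushes this higher. Following every safe sequence of crossings, the most of the 8 that can be at the rooftop as the service lift arrives there on crossing 7 is 7 — never all 8.
So no plan with fewer than 9 crossings exists, and this one achieves 9:
1. 2 gremlins → the rooftop.  (the basement: 4A 2G; the rooftop: 0A 2G)
2. 1 gremlin ← the basement.  (the basement: 4A 3G; the rooftop: 0A 1G)
3. 3 gremlins → the rooftop.  (the basement: 4A 0G; the rooftop: 0A 4G)
4. 1 gremlin ← the basement.  (the basement: 4A 1G; the rooftop: 0A 3G)
5. 3 adults → the rooftop.  (the basement: 1A 1G; the rooftop: 3A 3G)
6. 1 adult and 1 gremlin ← the basement.  (the basement: 2A 2G; the rooftop: 2A 2G)
7. 2 adults → the rooftop.  (the basement: 0A 2G; the rooftop: 4A 2G)
8. 1 gremlin ← the basement.  (the basement: 0A 3G; the rooftop: 4A 1G)
9. 3 gremlins → the rooftop.  (the basement: 0A 0G; the rooftop: 4A 4G)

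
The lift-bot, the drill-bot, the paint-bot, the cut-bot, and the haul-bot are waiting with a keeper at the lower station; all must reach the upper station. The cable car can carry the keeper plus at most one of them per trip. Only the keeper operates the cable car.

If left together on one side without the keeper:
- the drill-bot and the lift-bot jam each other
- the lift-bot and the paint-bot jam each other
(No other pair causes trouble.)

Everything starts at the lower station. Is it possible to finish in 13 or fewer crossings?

Yes — this plan uses 11 crossings (≤ 13):
1. Keeper goes to the upper station with the lift-bot.
2. Keeper goes back to the lower station alone.
3. Keeper goes to the upper station with the drill-bot.
4. Keeper goes back to the lower station with the lift-bot.
5. Keeper goes to the upper station with the paint-bot.
6. Keeper goes back to the lower station alone.
7. Keeper goes to the upper station with the cut-bot.
8. Keeper goes back to the lower station alone.
9. Keeper goes to the upper station with the haul-bot.
10. Keeper goes back to the lower station alone.
11. Keeper goes to the upper station with the lift-bot.

Yes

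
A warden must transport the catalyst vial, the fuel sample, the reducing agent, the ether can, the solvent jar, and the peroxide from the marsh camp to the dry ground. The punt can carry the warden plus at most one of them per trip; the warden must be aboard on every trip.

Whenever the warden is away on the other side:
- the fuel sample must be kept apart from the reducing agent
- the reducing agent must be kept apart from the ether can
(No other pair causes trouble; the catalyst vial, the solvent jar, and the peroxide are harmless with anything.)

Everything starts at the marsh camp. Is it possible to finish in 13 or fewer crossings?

Yes

Yes — this plan uses 13 crossings (≤ 13):
1. Warden goes to the dry ground with the reducing agent.
2. Warden goes back to the marsh camp alone.
3. Warden goes to the dry ground with the catalyst vial.
4. Warden goes back to the marsh camp alone.
5. Warden goes to the dry ground with the fuel sample.
6. Warden goes back to the marsh camp with the reducing agent.
7. Warden goes to the dry ground with the ether can.
8. Warden goes back to the marsh camp alone.
9. Warden goes to the dry ground with the solvent jar.
10. Warden goes back to the marsh camp alone.
11. Warden goes to the dry ground with the peroxide.
12. Warden goes back to the marsh camp alone.
13. Warden goes to the dry ground with the reducing agent.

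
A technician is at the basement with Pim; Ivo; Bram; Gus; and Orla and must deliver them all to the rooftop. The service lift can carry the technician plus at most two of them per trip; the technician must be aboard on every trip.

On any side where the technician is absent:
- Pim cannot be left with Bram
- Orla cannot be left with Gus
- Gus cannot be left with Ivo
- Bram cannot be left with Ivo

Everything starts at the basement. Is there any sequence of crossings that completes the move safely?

Yes

1. Technician goes to the rooftop with Bram and Gus.  [the basement: Ivo, Orla, Pim | the rooftop: Bram, Gus]
2. Technician goes back to the basement alone.  [the basement: Ivo, Orla, Pim | the rooftop: Bram, Gus]
3. Technician goes to the rooftop with Pim.  [the basement: Ivo, Orla | the rooftop: Bram, Gus, Pim]
4. Technician goes back to the basement with Bram.  [the basement: Bram, Ivo, Orla | the rooftop: Gus, Pim]
5. Technician goes to the rooftop with Ivo and Orla.  [the basement: Bram | the rooftop: Gus, Ivo, Orla, Pim]
6. Technician goes back to the basement with Gus.  [the basement: Bram, Gus | the rooftop: Ivo, Orla, Pim]
7. Technician goes to the rooftop with Bram and Gus.  [the basement: — | the rooftop: Bram, Gus, Ivo, Orla, Pim]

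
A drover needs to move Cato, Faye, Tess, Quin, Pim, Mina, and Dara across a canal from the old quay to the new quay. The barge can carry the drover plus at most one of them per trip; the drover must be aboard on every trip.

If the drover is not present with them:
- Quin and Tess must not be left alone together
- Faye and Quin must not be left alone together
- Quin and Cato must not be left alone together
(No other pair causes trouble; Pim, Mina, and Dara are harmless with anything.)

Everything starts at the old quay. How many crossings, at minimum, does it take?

Following every safe sequence of crossings from the start, the most of the 7 that can be at the new quay as the barge arrives there on crossings 1, 3, 5, 7, 9 is 1, 2, 3, 4, 5 respectively; the best ever achieved is 5 of 7.
From crossing 11 on, no configuration arises that was not already reachable earlier: only 72 distinct safe configurations (who is on which side, and where the barge is) can ever be reached, none of them has everyone across, and every continuation just revisits them. So no valid plan exists.

impossible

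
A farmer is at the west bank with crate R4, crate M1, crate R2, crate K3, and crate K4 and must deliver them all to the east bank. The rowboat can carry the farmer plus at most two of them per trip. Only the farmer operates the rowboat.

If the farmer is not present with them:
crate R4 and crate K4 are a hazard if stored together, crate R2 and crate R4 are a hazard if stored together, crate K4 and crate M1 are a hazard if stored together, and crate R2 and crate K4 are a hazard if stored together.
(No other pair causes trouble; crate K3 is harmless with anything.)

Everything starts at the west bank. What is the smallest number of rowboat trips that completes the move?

Counting alone: the farmer can take at most 2 across per trip to the east bank, so moving all 5 needs at least 3 loaded trips out, with a return between consecutive ones — at least 5 crossings.
The safety rule pushes this higher. Following every safe sequence of crossings, the most of the 5 that can be at the east bank as the rowboat arrives there on crossing 5 is 4 — never all 5.
So no plan with fewer than 7 crossings exists, and this one achieves 7:
1. Farmer goes to the east bank with crate K4 and crate R4.  [the west bank: crate K3, crate M1, crate R2 | the east bank: crate K4, crate R4]
2. Farmer goes back to the west bank with crate R4.  [the west bank: crate K3, crate M1, crate R2, crate R4 | the east bank: crate K4]
3. Farmer goes to the east bank with crate M1 and crate R4.  [the west bank: crate K3, crate R2 | the east bank: crate K4, crate M1, crate R4]
4. Farmer goes back to the west bank with crate K4.  [the west bank: crate K3, crate K4, crate R2 | the east bank: crate M1, crate R4]
5. Farmer goes to the east bank with crate K3 and crate R2.  [the west bank: crate K4 | the east bank: crate K3, crate M1, crate R2, crate R4]
6. Farmer goes back to the west bank with crate R4.  [the west bank: crate K4, crate R4 | the east bank: crate K3, crate M1, crate R2]
7. Farmer goes to the east bank with crate K4 and crate R4.  [the west bank: — | the east bank: crate K3, crate K4, crate M1, crate R2, crate R4]

7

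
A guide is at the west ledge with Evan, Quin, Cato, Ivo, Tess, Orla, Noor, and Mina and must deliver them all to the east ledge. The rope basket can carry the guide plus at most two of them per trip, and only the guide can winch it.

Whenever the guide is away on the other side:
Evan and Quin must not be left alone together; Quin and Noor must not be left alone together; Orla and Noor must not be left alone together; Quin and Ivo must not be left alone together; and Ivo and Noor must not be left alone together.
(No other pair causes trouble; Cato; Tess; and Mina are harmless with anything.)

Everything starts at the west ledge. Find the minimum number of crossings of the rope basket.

13

Counting alone: the guide can take at most 2 across per trip to the east ledge, so moving all 8 needs at least 4 loaded trips out, with a return between consecutive ones — at least 7 crossings.
The safety rule pushes this higher. Following every safe sequence of crossings, the most of the 8 that can be at the east ledge as the rope basket arrives there on crossings 7, 9, 11 is 5, 6, 7 respectively — never all 8.
So no plan with fewer than 13 crossings exists, and this one achieves 13:
1. Guide goes to the east ledge with Noor and Quin.  [the west ledge: Cato, Evan, Ivo, Mina, Orla, Tess | the east ledge: Noor, Quin]
2. Guide goes back to the west ledge with Quin.  [the west ledge: Cato, Evan, Ivo, Mina, Orla, Quin, Tess | the east ledge: Noor]
3. Guide goes to the east ledge with Evan and Quin.  [the west ledge: Cato, Ivo, Mina, Orla, Tess | the east ledge: Evan, Noor, Quin]
4. Guide goes back to the west ledge with Quin.  [the west ledge: Cato, Ivo, Mina, Orla, Quin, Tess | the east ledge: Evan, Noor]
5. Guide goes to the east ledge with Cato and Quin.  [the west ledge: Ivo, Mina, Orla, Tess | the east ledge: Cato, Evan, Noor, Quin]
6. Guide goes back to the west ledge with Quin.  [the west ledge: Ivo, Mina, Orla, Quin, Tess | the east ledge: Cato, Evan, Noor]
7. Guide goes to the east ledge with Quin and Tess.  [the west ledge: Ivo, Mina, Orla | the east ledge: Cato, Evan, Noor, Quin, Tess]
8. Guide goes back to the west ledge with Quin.  [the west ledge: Ivo, Mina, Orla, Quin | the east ledge: Cato, Evan, Noor, Tess]
9. Guide goes to the east ledge with Mina and Quin.  [the west ledge: Ivo, Orla | the east ledge: Cato, Evan, Mina, Noor, Quin, Tess]
10. Guide goes back to the west ledge with Quin.  [the west ledge: Ivo, Orla, Quin | the east ledge: Cato, Evan, Mina, Noor, Tess]
11. Guide goes to the east ledge with Ivo and Orla.  [the west ledge: Quin | the east ledge: Cato, Evan, Ivo, Mina, Noor, Orla, Tess]
12. Guide goes back to the west ledge with Noor.  [the west ledge: Noor, Quin | the east ledge: Cato, Evan, Ivo, Mina, Orla, Tess]
13. Guide goes to the east ledge with Noor and Quin.  [the west ledge: — | the east ledge: Cato, Evan, Ivo, Mina, Noor, Orla, Quin, Tess]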